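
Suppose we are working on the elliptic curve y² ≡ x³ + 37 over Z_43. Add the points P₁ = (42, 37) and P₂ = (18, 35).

(42, 37) + (18, 35). λ = (35 - 37)/(18 - 42) ≡ 41/19 mod 43. 19⁻¹ ≡ 34 (mod 43) since 19·34 = 646 ≡ 1, so λ ≡ 18.
  x = λ² - 42 - 18 = 324 - 60 ≡ 6; y = λ·(42 - 6) - 37 ≡ 9. → (6, 9)

(6, 9)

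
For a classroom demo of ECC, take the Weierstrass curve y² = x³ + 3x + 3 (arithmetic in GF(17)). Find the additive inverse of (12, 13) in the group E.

-(12, 13) = (12, -13 mod 17) = (12, 4).

(12, 4)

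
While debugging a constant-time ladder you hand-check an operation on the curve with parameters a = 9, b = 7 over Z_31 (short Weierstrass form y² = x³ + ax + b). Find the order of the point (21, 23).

2P: tangent at (21, 23): λ = (3·21² + 9)/(2·23) ≡ 30/15. 15⁻¹ ≡ 29 (mod 31) since 15·29 = 435 ≡ 1, so λ ≡ 30·29 ≡ 2.
  x = λ² - 21 - 21 = 4 - 42 ≡ 24; y = λ·(21 - 24) - 23 ≡ 2. → (24, 2)
3P: (24, 2) + (21, 23). λ = (23 - 2)/(21 - 24) ≡ 21/28 mod 31. 28⁻¹ ≡ 10 (mod 31) since 28·10 = 280 ≡ 1, so λ ≡ 24.
  x = λ² - 24 - 21 = 576 - 45 ≡ 4; y = λ·(24 - 4) - 2 ≡ 13. → (4, 13)
4P: (4, 13) + (21, 23). λ = (23 - 13)/(21 - 4) ≡ 10/17 mod 31. 17⁻¹ ≡ 11 (mod 31), so λ ≡ 17.
  x = λ² - 4 - 21 = 289 - 25 ≡ 16; y = λ·(4 - 16) - 13 ≡ 0. → (16, 0)
5P: (16, 0) + (21, 23). λ = (23 - 0)/(21 - 16) ≡ 23/5 mod 31. 5⁻¹ ≡ 25 (mod 31) since 5·25 = 125 ≡ 1, so λ ≡ 17.
  x = λ² - 16 - 21 = 289 - 37 ≡ 4; y = λ·(16 - 4) - 0 ≡ 18. → (4, 18)
6P: (4, 18) + (21, 23). λ = (23 - 18)/(21 - 4) ≡ 5/17 mod 31. 17⁻¹ ≡ 11 (mod 31) since 17·11 = 187 ≡ 1, so λ ≡ 24.
  x = λ² - 4 - 21 = 576 - 25 ≡ 24; y = λ·(4 - 24) - 18 ≡ 29. → (24, 29)
7P: (24, 29) + (21, 23). λ = (23 - 29)/(21 - 24) ≡ 25/28 mod 31. 28⁻¹ ≡ 10 (mod 31), so λ ≡ 2.
  x = λ² - 24 - 21 = 4 - 45 ≡ 21; y = λ·(24 - 21) - 29 ≡ 8. → (21, 8)
8P: (21, 8) + (21, 23): same x and y₁ ≡ -y₂, so the sum is 𝒪.
8P = 𝒪, so the order is 8.

8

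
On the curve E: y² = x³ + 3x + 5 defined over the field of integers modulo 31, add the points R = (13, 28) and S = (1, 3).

(25, 9)

(13, 28) + (1, 3). λ = (3 - 28)/(1 - 13) ≡ 6/19 mod 31. 19⁻¹ ≡ 18 (mod 31), so λ ≡ 15.
  x = λ² - 13 - 1 = 225 - 14 ≡ 25; y = λ·(13 - 25) - 28 ≡ 9. → (25, 9)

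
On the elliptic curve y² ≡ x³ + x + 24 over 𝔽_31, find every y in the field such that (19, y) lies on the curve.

x³ + 1x + 24 = 6902 ≡ 20 (mod 31).
Square roots of 20 mod 31: 12 and 19 (since 12² = 144 ≡ 20).

12, 19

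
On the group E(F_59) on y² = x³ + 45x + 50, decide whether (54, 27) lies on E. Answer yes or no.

no

y² = 27² ≡ 21; x³ + 45x + 50 = 159944 ≡ 54 (mod 59). 21 ≠ 54.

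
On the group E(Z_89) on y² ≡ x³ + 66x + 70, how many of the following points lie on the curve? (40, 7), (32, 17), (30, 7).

(40, 7): 7² ≡ 49, rhs ≡ 49 → on.
(32, 17): 17² ≡ 22, rhs ≡ 62 → off.
(30, 7): 7² ≡ 49, rhs ≡ 36 → off.

1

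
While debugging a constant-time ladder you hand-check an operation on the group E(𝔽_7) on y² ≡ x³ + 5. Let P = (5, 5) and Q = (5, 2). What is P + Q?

O

The two points share x = 5 and their y-coordinates satisfy 5 + 2 ≡ 0 (mod 7), so they are inverses. Their sum is 𝒪.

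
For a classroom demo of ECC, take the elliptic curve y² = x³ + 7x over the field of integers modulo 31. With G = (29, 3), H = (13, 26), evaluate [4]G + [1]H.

First 4G:
Repeated addition: build up to 4G.
2G: tangent at (29, 3): λ = (3·29² + 7)/(2·3) ≡ 19/6. 6⁻¹ ≡ 26 (mod 31) since 6·26 = 156 ≡ 1, so λ ≡ 19·26 ≡ 29.
  x = λ² - 29 - 29 = 841 - 58 ≡ 8; y = λ·(29 - 8) - 3 ≡ 17. → (8, 17)
3G: (8, 17) + (29, 3). λ = (3 - 17)/(29 - 8) ≡ 17/21 mod 31. 21⁻¹ ≡ 3 (mod 31), so λ ≡ 20.
  x = λ² - 8 - 29 = 400 - 37 ≡ 22; y = λ·(8 - 22) - 17 ≡ 13. → (22, 13)
4G: (22, 13) + (29, 3). λ = (3 - 13)/(29 - 22) ≡ 21/7 mod 31. 7⁻¹ ≡ 9 (mod 31), so λ ≡ 3.
  x = λ² - 22 - 29 = 9 - 51 ≡ 20; y = λ·(22 - 20) - 13 ≡ 24. → (20, 24)
4G = (20, 24).
Finally 4G + H:
(20, 24) + (13, 26). λ = (26 - 24)/(13 - 20) ≡ 2/24 mod 31. 24⁻¹ ≡ 22 (mod 31), so λ ≡ 13.
  x = λ² - 20 - 13 = 169 - 33 ≡ 12; y = λ·(20 - 12) - 24 ≡ 18. → (12, 18)

(12, 18)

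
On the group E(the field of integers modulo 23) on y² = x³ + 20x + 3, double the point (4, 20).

(8, 10)

tangent at (4, 20): λ = (3·4² + 20)/(2·20) ≡ 22/17. 17⁻¹ ≡ 19 (mod 23), so λ ≡ 22·19 ≡ 4.
  x = λ² - 4 - 4 = 16 - 8 ≡ 8; y = λ·(4 - 8) - 20 ≡ 10. → (8, 10)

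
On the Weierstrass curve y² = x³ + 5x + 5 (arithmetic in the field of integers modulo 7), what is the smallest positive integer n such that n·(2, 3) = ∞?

7

2P: tangent at (2, 3): λ = (3·2² + 5)/(2·3) ≡ 3/6. 6⁻¹ ≡ 6 (mod 7), so λ ≡ 3·6 ≡ 4.
  x = λ² - 2 - 2 = 16 - 4 ≡ 5; y = λ·(2 - 5) - 3 ≡ 6. → (5, 6)
3P: (5, 6) + (2, 3). λ = (3 - 6)/(2 - 5) ≡ 4/4 mod 7. 4⁻¹ ≡ 2 (mod 7), so λ ≡ 1.
  x = λ² - 5 - 2 = 1 - 7 ≡ 1; y = λ·(5 - 1) - 6 ≡ 5. → (1, 5)
4P: (1, 5) + (2, 3). λ = (3 - 5)/(2 - 1) ≡ 5/1 mod 7. 1⁻¹ ≡ 1 (mod 7), so λ ≡ 5.
  x = λ² - 1 - 2 = 25 - 3 ≡ 1; y = λ·(1 - 1) - 5 ≡ 2. → (1, 2)
5P: (1, 2) + (2, 3). λ = (3 - 2)/(2 - 1) ≡ 1/1 mod 7. 1⁻¹ ≡ 1 (mod 7) since 1·1 = 1 ≡ 1, so λ ≡ 1.
  x = λ² - 1 - 2 = 1 - 3 ≡ 5; y = λ·(1 - 5) - 2 ≡ 1. → (5, 1)
6P: (5, 1) + (2, 3). λ = (3 - 1)/(2 - 5) ≡ 2/4 mod 7. 4⁻¹ ≡ 2 (mod 7) since 4·2 = 8 ≡ 1, so λ ≡ 4.
  x = λ² - 5 - 2 = 16 - 7 ≡ 2; y = λ·(5 - 2) - 1 ≡ 4. → (2, 4)
7P: (2, 4) + (2, 3): same x and y₁ ≡ -y₂, so the sum is ∞.
7P = ∞, so the order is 7.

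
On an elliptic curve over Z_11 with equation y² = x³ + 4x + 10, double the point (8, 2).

(9, 4)

tangent at (8, 2): λ = (3·8² + 4)/(2·2) ≡ 9/4. 4⁻¹ ≡ 3 (mod 11), so λ ≡ 9·3 ≡ 5.
  x = λ² - 8 - 8 = 25 - 16 ≡ 9; y = λ·(8 - 9) - 2 ≡ 4. → (9, 4)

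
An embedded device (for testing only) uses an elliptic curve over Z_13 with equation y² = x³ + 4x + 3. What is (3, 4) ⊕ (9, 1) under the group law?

(3, 4) + (9, 1). λ = (1 - 4)/(9 - 3) ≡ 10/6 mod 13. 6⁻¹ ≡ 11 (mod 13) since 6·11 = 66 ≡ 1, so λ ≡ 6.
  x = λ² - 3 - 9 = 36 - 12 ≡ 11; y = λ·(3 - 11) - 4 ≡ 0. → (11, 0)

(11, 0)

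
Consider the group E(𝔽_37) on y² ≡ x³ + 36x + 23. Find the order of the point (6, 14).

8

2P: tangent at (6, 14): λ = (3·6² + 36)/(2·14) ≡ 33/28. 28⁻¹ ≡ 4 (mod 37), so λ ≡ 33·4 ≡ 21.
  x = λ² - 6 - 6 = 441 - 12 ≡ 22; y = λ·(6 - 22) - 14 ≡ 20. → (22, 20)
3P: (22, 20) + (6, 14). λ = (14 - 20)/(6 - 22) ≡ 31/21 mod 37. 21⁻¹ ≡ 30 (mod 37), so λ ≡ 5.
  x = λ² - 22 - 6 = 25 - 28 ≡ 34; y = λ·(22 - 34) - 20 ≡ 31. → (34, 31)
4P: (34, 31) + (6, 14). λ = (14 - 31)/(6 - 34) ≡ 20/9 mod 37. 9⁻¹ ≡ 33 (mod 37) since 9·33 = 297 ≡ 1, so λ ≡ 31.
  x = λ² - 34 - 6 = 961 - 40 ≡ 33; y = λ·(34 - 33) - 31 ≡ 0. → (33, 0)
5P: (33, 0) + (6, 14). λ = (14 - 0)/(6 - 33) ≡ 14/10 mod 37. 10⁻¹ ≡ 26 (mod 37), so λ ≡ 31.
  x = λ² - 33 - 6 = 961 - 39 ≡ 34; y = λ·(33 - 34) - 0 ≡ 6. → (34, 6)
6P: (34, 6) + (6, 14). λ = (14 - 6)/(6 - 34) ≡ 8/9 mod 37. 9⁻¹ ≡ 33 (mod 37), so λ ≡ 5.
  x = λ² - 34 - 6 = 25 - 40 ≡ 22; y = λ·(34 - 22) - 6 ≡ 17. → (22, 17)
7P: (22, 17) + (6, 14). λ = (14 - 17)/(6 - 22) ≡ 34/21 mod 37. 21⁻¹ ≡ 30 (mod 37) since 21·30 = 630 ≡ 1, so λ ≡ 21.
  x = λ² - 22 - 6 = 441 - 28 ≡ 6; y = λ·(22 - 6) - 17 ≡ 23. → (6, 23)
8P: (6, 23) + (6, 14): same x and y₁ ≡ -y₂, so the sum is ∞.
8P = ∞, so the order is 8.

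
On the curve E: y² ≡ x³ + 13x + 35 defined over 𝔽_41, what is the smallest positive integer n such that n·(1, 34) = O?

2P: tangent at (1, 34): λ = (3·1² + 13)/(2·34) ≡ 16/27. 27⁻¹ ≡ 38 (mod 41), so λ ≡ 16·38 ≡ 34.
  x = λ² - 1 - 1 = 1156 - 2 ≡ 6; y = λ·(1 - 6) - 34 ≡ 1. → (6, 1)
3P: (6, 1) + (1, 34). λ = (34 - 1)/(1 - 6) ≡ 33/36 mod 41. 36⁻¹ ≡ 8 (mod 41), so λ ≡ 18.
  x = λ² - 6 - 1 = 324 - 7 ≡ 30; y = λ·(6 - 30) - 1 ≡ 18. → (30, 18)
4P: (30, 18) + (1, 34). λ = (34 - 18)/(1 - 30) ≡ 16/12 mod 41. 12⁻¹ ≡ 24 (mod 41) since 12·24 = 288 ≡ 1, so λ ≡ 15.
  x = λ² - 30 - 1 = 225 - 31 ≡ 30; y = λ·(30 - 30) - 18 ≡ 23. → (30, 23)
5P: (30, 23) + (1, 34). λ = (34 - 23)/(1 - 30) ≡ 11/12 mod 41. 12⁻¹ ≡ 24 (mod 41) since 12·24 = 288 ≡ 1, so λ ≡ 18.
  x = λ² - 30 - 1 = 324 - 31 ≡ 6; y = λ·(30 - 6) - 23 ≡ 40. → (6, 40)
6P: (6, 40) + (1, 34). λ = (34 - 40)/(1 - 6) ≡ 35/36 mod 41. 36⁻¹ ≡ 8 (mod 41) since 36·8 = 288 ≡ 1, so λ ≡ 34.
  x = λ² - 6 - 1 = 1156 - 7 ≡ 1; y = λ·(6 - 1) - 40 ≡ 7. → (1, 7)
7P: (1, 7) + (1, 34): same x and y₁ ≡ -y₂, so the sum is O.
7P = O, so the order is 7.

7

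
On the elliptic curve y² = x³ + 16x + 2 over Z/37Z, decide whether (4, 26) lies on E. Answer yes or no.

no

y² = 26² ≡ 10; x³ + 16x + 2 = 130 ≡ 19 (mod 37). 10 ≠ 19.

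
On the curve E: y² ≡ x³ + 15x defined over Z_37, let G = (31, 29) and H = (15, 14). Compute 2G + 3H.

First 2G:
Repeated addition: build up to 2G.
2G: tangent at (31, 29): λ = (3·31² + 15)/(2·29) ≡ 12/21. 21⁻¹ ≡ 30 (mod 37), so λ ≡ 12·30 ≡ 27.
  x = λ² - 31 - 31 = 729 - 62 ≡ 1; y = λ·(31 - 1) - 29 ≡ 4. → (1, 4)
2G = (1, 4).
Next 3H:
Repeated addition: build up to 3H.
2H: tangent at (15, 14): λ = (3·15² + 15)/(2·14) ≡ 24/28. 28⁻¹ ≡ 4 (mod 37), so λ ≡ 24·4 ≡ 22.
  x = λ² - 15 - 15 = 484 - 30 ≡ 10; y = λ·(15 - 10) - 14 ≡ 22. → (10, 22)
3H: (10, 22) + (15, 14). λ = (14 - 22)/(15 - 10) ≡ 29/5 mod 37. 5⁻¹ ≡ 15 (mod 37), so λ ≡ 28.
  x = λ² - 10 - 15 = 784 - 25 ≡ 19; y = λ·(10 - 19) - 22 ≡ 22. → (19, 22)
3H = (19, 22).
Finally 2G + 3H:
(1, 4) + (19, 22). λ = (22 - 4)/(19 - 1) ≡ 18/18 mod 37. 18⁻¹ ≡ 35 (mod 37) since 18·35 = 630 ≡ 1, so λ ≡ 1.
  x = λ² - 1 - 19 = 1 - 20 ≡ 18; y = λ·(1 - 18) - 4 ≡ 16. → (18, 16)

(18, 16)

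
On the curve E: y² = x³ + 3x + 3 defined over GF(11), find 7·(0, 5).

Write G = (0, 5).
Double-and-add on 7 = (111)₂. Start with G = (0, 5) for the leading 1-bit.
double: tangent at (0, 5): λ = (3·0² + 3)/(2·5) ≡ 3/10. 10⁻¹ ≡ 10 (mod 11), so λ ≡ 3·10 ≡ 8.
  x = λ² - 0 - 0 = 64 - 0 ≡ 9; y = λ·(0 - 9) - 5 ≡ 0. → (9, 0)
add G: (9, 0) + (0, 5). λ = (5 - 0)/(0 - 9) ≡ 5/2 mod 11. 2⁻¹ ≡ 6 (mod 11) since 2·6 = 12 ≡ 1, so λ ≡ 8.
  x = λ² - 9 - 0 = 64 - 9 ≡ 0; y = λ·(9 - 0) - 0 ≡ 6. → (0, 6)
double: tangent at (0, 6): λ = (3·0² + 3)/(2·6) ≡ 3/1. 1⁻¹ ≡ 1 (mod 11) since 1·1 = 1 ≡ 1, so λ ≡ 3·1 ≡ 3.
  x = λ² - 0 - 0 = 9 - 0 ≡ 9; y = λ·(0 - 9) - 6 ≡ 0. → (9, 0)
add G: (9, 0) + (0, 5). λ = (5 - 0)/(0 - 9) ≡ 5/2 mod 11. 2⁻¹ ≡ 6 (mod 11), so λ ≡ 8.
  x = λ² - 9 - 0 = 64 - 9 ≡ 0; y = λ·(9 - 0) - 0 ≡ 6. → (0, 6)

(0, 6)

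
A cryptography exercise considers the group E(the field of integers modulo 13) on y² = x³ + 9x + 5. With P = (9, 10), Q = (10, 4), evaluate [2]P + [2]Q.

First 2P:
Repeated addition: build up to 2P.
2P: tangent at (9, 10): λ = (3·9² + 9)/(2·10) ≡ 5/7. 7⁻¹ ≡ 2 (mod 13), so λ ≡ 5·2 ≡ 10.
  x = λ² - 9 - 9 = 100 - 18 ≡ 4; y = λ·(9 - 4) - 10 ≡ 1. → (4, 1)
2P = (4, 1).
Next 2Q:
Repeated addition: build up to 2Q.
2Q: tangent at (10, 4): λ = (3·10² + 9)/(2·4) ≡ 10/8. 8⁻¹ ≡ 5 (mod 13) since 8·5 = 40 ≡ 1, so λ ≡ 10·5 ≡ 11.
  x = λ² - 10 - 10 = 121 - 20 ≡ 10; y = λ·(10 - 10) - 4 ≡ 9. → (10, 9)
2Q = (10, 9).
Finally 2P + 2Q:
(4, 1) + (10, 9). λ = (9 - 1)/(10 - 4) ≡ 8/6 mod 13. 6⁻¹ ≡ 11 (mod 13), so λ ≡ 10.
  x = λ² - 4 - 10 = 100 - 14 ≡ 8; y = λ·(4 - 8) - 1 ≡ 11. → (8, 11)

(8, 11)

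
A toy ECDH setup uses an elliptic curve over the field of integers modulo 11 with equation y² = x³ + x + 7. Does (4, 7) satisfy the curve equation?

y² = 7² ≡ 5; x³ + 1x + 7 = 75 ≡ 9 (mod 11). 5 ≠ 9.

no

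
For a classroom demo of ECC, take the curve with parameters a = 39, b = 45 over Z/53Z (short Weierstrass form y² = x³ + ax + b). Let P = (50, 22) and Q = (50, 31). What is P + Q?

O

The two points share x = 50 and their y-coordinates satisfy 22 + 31 ≡ 0 (mod 53), so they are inverses. Their sum is ∞.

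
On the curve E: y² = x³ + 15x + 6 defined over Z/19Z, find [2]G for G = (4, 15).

tangent at (4, 15): λ = (3·4² + 15)/(2·15) ≡ 6/11. 11⁻¹ ≡ 7 (mod 19), so λ ≡ 6·7 ≡ 4.
  x = λ² - 4 - 4 = 16 - 8 ≡ 8; y = λ·(4 - 8) - 15 ≡ 7. → (8, 7)

(8, 7)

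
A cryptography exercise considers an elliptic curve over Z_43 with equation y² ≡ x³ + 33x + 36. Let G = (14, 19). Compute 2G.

(26, 18)

tangent at (14, 19): λ = (3·14² + 33)/(2·19) ≡ 19/38. 38⁻¹ ≡ 17 (mod 43) since 38·17 = 646 ≡ 1, so λ ≡ 19·17 ≡ 22.
  x = λ² - 14 - 14 = 484 - 28 ≡ 26; y = λ·(14 - 26) - 19 ≡ 18. → (26, 18)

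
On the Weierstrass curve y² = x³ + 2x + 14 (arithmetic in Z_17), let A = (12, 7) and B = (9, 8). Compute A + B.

(12, 7) + (9, 8). λ = (8 - 7)/(9 - 12) ≡ 1/14 mod 17. 14⁻¹ ≡ 11 (mod 17) since 14·11 = 154 ≡ 1, so λ ≡ 11.
  x = λ² - 12 - 9 = 121 - 21 ≡ 15; y = λ·(12 - 15) - 7 ≡ 11. → (15, 11)

(15, 11)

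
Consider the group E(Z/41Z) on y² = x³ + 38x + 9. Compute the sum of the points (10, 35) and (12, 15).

(37, 30)

(10, 35) + (12, 15). λ = (15 - 35)/(12 - 10) ≡ 21/2 mod 41. 2⁻¹ ≡ 21 (mod 41), so λ ≡ 31.
  x = λ² - 10 - 12 = 961 - 22 ≡ 37; y = λ·(10 - 37) - 35 ≡ 30. → (37, 30)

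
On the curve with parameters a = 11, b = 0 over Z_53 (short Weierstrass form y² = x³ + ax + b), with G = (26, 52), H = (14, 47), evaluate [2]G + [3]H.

(31, 44)

First 2G:
Repeated addition: build up to 2G.
2G: tangent at (26, 52): λ = (3·26² + 11)/(2·52) ≡ 25/51. 51⁻¹ ≡ 26 (mod 53), so λ ≡ 25·26 ≡ 14.
  x = λ² - 26 - 26 = 196 - 52 ≡ 38; y = λ·(26 - 38) - 52 ≡ 45. → (38, 45)
2G = (38, 45).
Next 3H:
Repeated addition: build up to 3H.
2H: tangent at (14, 47): λ = (3·14² + 11)/(2·47) ≡ 16/41. 41⁻¹ ≡ 22 (mod 53) since 41·22 = 902 ≡ 1, so λ ≡ 16·22 ≡ 34.
  x = λ² - 14 - 14 = 1156 - 28 ≡ 15; y = λ·(14 - 15) - 47 ≡ 25. → (15, 25)
3H: (15, 25) + (14, 47). λ = (47 - 25)/(14 - 15) ≡ 22/52 mod 53. 52⁻¹ ≡ 52 (mod 53), so λ ≡ 31.
  x = λ² - 15 - 14 = 961 - 29 ≡ 31; y = λ·(15 - 31) - 25 ≡ 9. → (31, 9)
3H = (31, 9).
Finally 2G + 3H:
(38, 45) + (31, 9). λ = (9 - 45)/(31 - 38) ≡ 17/46 mod 53. 46⁻¹ ≡ 15 (mod 53), so λ ≡ 43.
  x = λ² - 38 - 31 = 1849 - 69 ≡ 31; y = λ·(38 - 31) - 45 ≡ 44. → (31, 44)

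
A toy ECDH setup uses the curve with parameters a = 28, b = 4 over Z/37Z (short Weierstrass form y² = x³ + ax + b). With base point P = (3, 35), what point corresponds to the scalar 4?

(36, 7)

Double-and-add on 4 = (100)₂. Start with P = (3, 35) for the leading 1-bit.
double: tangent at (3, 35): λ = (3·3² + 28)/(2·35) ≡ 18/33. 33⁻¹ ≡ 9 (mod 37) since 33·9 = 297 ≡ 1, so λ ≡ 18·9 ≡ 14.
  x = λ² - 3 - 3 = 196 - 6 ≡ 5; y = λ·(3 - 5) - 35 ≡ 11. → (5, 11)
double: tangent at (5, 11): λ = (3·5² + 28)/(2·11) ≡ 29/22. 22⁻¹ ≡ 32 (mod 37) since 22·32 = 704 ≡ 1, so λ ≡ 29·32 ≡ 3.
  x = λ² - 5 - 5 = 9 - 10 ≡ 36; y = λ·(5 - 36) - 11 ≡ 7. → (36, 7)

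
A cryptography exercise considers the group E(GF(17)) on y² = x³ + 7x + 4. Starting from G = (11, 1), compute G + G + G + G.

Repeated addition: build up to 4G.
2G: tangent at (11, 1): λ = (3·11² + 7)/(2·1) ≡ 13/2. 2⁻¹ ≡ 9 (mod 17), so λ ≡ 13·9 ≡ 15.
  x = λ² - 11 - 11 = 225 - 22 ≡ 16; y = λ·(11 - 16) - 1 ≡ 9. → (16, 9)
3G: (16, 9) + (11, 1). λ = (1 - 9)/(11 - 16) ≡ 9/12 mod 17. 12⁻¹ ≡ 10 (mod 17), so λ ≡ 5.
  x = λ² - 16 - 11 = 25 - 27 ≡ 15; y = λ·(16 - 15) - 9 ≡ 13. → (15, 13)
4G: (15, 13) + (11, 1). λ = (1 - 13)/(11 - 15) ≡ 5/13 mod 17. 13⁻¹ ≡ 4 (mod 17) since 13·4 = 52 ≡ 1, so λ ≡ 3.
  x = λ² - 15 - 11 = 9 - 26 ≡ 0; y = λ·(15 - 0) - 13 ≡ 15. → (0, 15)

(0, 15)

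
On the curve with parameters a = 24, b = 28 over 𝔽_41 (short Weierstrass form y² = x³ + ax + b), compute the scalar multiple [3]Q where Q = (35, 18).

(16, 30)

Repeated addition: build up to 3Q.
2Q: tangent at (35, 18): λ = (3·35² + 24)/(2·18) ≡ 9/36. 36⁻¹ ≡ 8 (mod 41), so λ ≡ 9·8 ≡ 31.
  x = λ² - 35 - 35 = 961 - 70 ≡ 30; y = λ·(35 - 30) - 18 ≡ 14. → (30, 14)
3Q: (30, 14) + (35, 18). λ = (18 - 14)/(35 - 30) ≡ 4/5 mod 41. 5⁻¹ ≡ 33 (mod 41), so λ ≡ 9.
  x = λ² - 30 - 35 = 81 - 65 ≡ 16; y = λ·(30 - 16) - 14 ≡ 30. → (16, 30)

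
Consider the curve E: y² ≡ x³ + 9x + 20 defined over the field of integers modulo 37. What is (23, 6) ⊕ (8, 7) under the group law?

(31, 34)

(23, 6) + (8, 7). λ = (7 - 6)/(8 - 23) ≡ 1/22 mod 37. 22⁻¹ ≡ 32 (mod 37) since 22·32 = 704 ≡ 1, so λ ≡ 32.
  x = λ² - 23 - 8 = 1024 - 31 ≡ 31; y = λ·(23 - 31) - 6 ≡ 34. → (31, 34)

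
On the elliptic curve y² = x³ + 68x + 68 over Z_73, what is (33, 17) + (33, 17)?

tangent at (33, 17): λ = (3·33² + 68)/(2·17) ≡ 50/34. 34⁻¹ ≡ 58 (mod 73), so λ ≡ 50·58 ≡ 53.
  x = λ² - 33 - 33 = 2809 - 66 ≡ 42; y = λ·(33 - 42) - 17 ≡ 17. → (42, 17)

(42, 17)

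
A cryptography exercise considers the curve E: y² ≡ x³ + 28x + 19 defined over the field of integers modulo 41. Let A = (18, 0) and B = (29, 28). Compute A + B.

(12, 19)

(18, 0) + (29, 28). λ = (28 - 0)/(29 - 18) ≡ 28/11 mod 41. 11⁻¹ ≡ 15 (mod 41) since 11·15 = 165 ≡ 1, so λ ≡ 10.
  x = λ² - 18 - 29 = 100 - 47 ≡ 12; y = λ·(18 - 12) - 0 ≡ 19. → (12, 19)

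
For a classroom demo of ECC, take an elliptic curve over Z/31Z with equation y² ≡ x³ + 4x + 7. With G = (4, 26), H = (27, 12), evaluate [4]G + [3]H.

First 4G:
Repeated addition: build up to 4G.
2G: tangent at (4, 26): λ = (3·4² + 4)/(2·26) ≡ 21/21. 21⁻¹ ≡ 3 (mod 31) since 21·3 = 63 ≡ 1, so λ ≡ 21·3 ≡ 1.
  x = λ² - 4 - 4 = 1 - 8 ≡ 24; y = λ·(4 - 24) - 26 ≡ 16. → (24, 16)
3G: (24, 16) + (4, 26). λ = (26 - 16)/(4 - 24) ≡ 10/11 mod 31. 11⁻¹ ≡ 17 (mod 31), so λ ≡ 15.
  x = λ² - 24 - 4 = 225 - 28 ≡ 11; y = λ·(24 - 11) - 16 ≡ 24. → (11, 24)
4G: (11, 24) + (4, 26). λ = (26 - 24)/(4 - 11) ≡ 2/24 mod 31. 24⁻¹ ≡ 22 (mod 31), so λ ≡ 13.
  x = λ² - 11 - 4 = 169 - 15 ≡ 30; y = λ·(11 - 30) - 24 ≡ 8. → (30, 8)
4G = (30, 8).
Next 3H:
Repeated addition: build up to 3H.
2H: tangent at (27, 12): λ = (3·27² + 4)/(2·12) ≡ 21/24. 24⁻¹ ≡ 22 (mod 31), so λ ≡ 21·22 ≡ 28.
  x = λ² - 27 - 27 = 784 - 54 ≡ 17; y = λ·(27 - 17) - 12 ≡ 20. → (17, 20)
3H: (17, 20) + (27, 12). λ = (12 - 20)/(27 - 17) ≡ 23/10 mod 31. 10⁻¹ ≡ 28 (mod 31) since 10·28 = 280 ≡ 1, so λ ≡ 24.
  x = λ² - 17 - 27 = 576 - 44 ≡ 5; y = λ·(17 - 5) - 20 ≡ 20. → (5, 20)
3H = (5, 20).
Finally 4G + 3H:
(30, 8) + (5, 20). λ = (20 - 8)/(5 - 30) ≡ 12/6 mod 31. 6⁻¹ ≡ 26 (mod 31), so λ ≡ 2.
  x = λ² - 30 - 5 = 4 - 35 ≡ 0; y = λ·(30 - 0) - 8 ≡ 21. → (0, 21)

(0, 21)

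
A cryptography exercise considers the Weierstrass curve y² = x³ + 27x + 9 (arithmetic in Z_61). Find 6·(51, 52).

(44, 26)

Write Q = (51, 52).
Double-and-add on 6 = (110)₂. Start with Q = (51, 52) for the leading 1-bit.
double: tangent at (51, 52): λ = (3·51² + 27)/(2·52) ≡ 22/43. 43⁻¹ ≡ 44 (mod 61), so λ ≡ 22·44 ≡ 53.
  x = λ² - 51 - 51 = 2809 - 102 ≡ 23; y = λ·(51 - 23) - 52 ≡ 29. → (23, 29)
add Q: (23, 29) + (51, 52). λ = (52 - 29)/(51 - 23) ≡ 23/28 mod 61. 28⁻¹ ≡ 24 (mod 61), so λ ≡ 3.
  x = λ² - 23 - 51 = 9 - 74 ≡ 57; y = λ·(23 - 57) - 29 ≡ 52. → (57, 52)
double: tangent at (57, 52): λ = (3·57² + 27)/(2·52) ≡ 14/43. 43⁻¹ ≡ 44 (mod 61), so λ ≡ 14·44 ≡ 6.
  x = λ² - 57 - 57 = 36 - 114 ≡ 44; y = λ·(57 - 44) - 52 ≡ 26. → (44, 26)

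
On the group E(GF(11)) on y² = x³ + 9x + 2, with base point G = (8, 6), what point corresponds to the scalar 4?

(7, 10)

Repeated addition: build up to 4G.
2G: tangent at (8, 6): λ = (3·8² + 9)/(2·6) ≡ 3/1. 1⁻¹ ≡ 1 (mod 11) since 1·1 = 1 ≡ 1, so λ ≡ 3·1 ≡ 3.
  x = λ² - 8 - 8 = 9 - 16 ≡ 4; y = λ·(8 - 4) - 6 ≡ 6. → (4, 6)
3G: (4, 6) + (8, 6). λ = (6 - 6)/(8 - 4) ≡ 0/4 mod 11. 4⁻¹ ≡ 3 (mod 11) since 4·3 = 12 ≡ 1, so λ ≡ 0.
  x = λ² - 4 - 8 = 0 - 12 ≡ 10; y = λ·(4 - 10) - 6 ≡ 5. → (10, 5)
4G: (10, 5) + (8, 6). λ = (6 - 5)/(8 - 10) ≡ 1/9 mod 11. 9⁻¹ ≡ 5 (mod 11), so λ ≡ 5.
  x = λ² - 10 - 8 = 25 - 18 ≡ 7; y = λ·(10 - 7) - 5 ≡ 10. → (7, 10)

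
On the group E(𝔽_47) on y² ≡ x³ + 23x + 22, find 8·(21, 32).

O

Write G = (21, 32).
Repeated addition: build up to 8G.
2G: tangent at (21, 32): λ = (3·21² + 23)/(2·32) ≡ 30/17. 17⁻¹ ≡ 36 (mod 47), so λ ≡ 30·36 ≡ 46.
  x = λ² - 21 - 21 = 2116 - 42 ≡ 6; y = λ·(21 - 6) - 32 ≡ 0. → (6, 0)
3G: (6, 0) + (21, 32). λ = (32 - 0)/(21 - 6) ≡ 32/15 mod 47. 15⁻¹ ≡ 22 (mod 47), so λ ≡ 46.
  x = λ² - 6 - 21 = 2116 - 27 ≡ 21; y = λ·(6 - 21) - 0 ≡ 15. → (21, 15)
4G: (21, 15) + (21, 32): same x and y₁ ≡ -y₂, so the sum is 𝒪.
5G: 𝒪 + (21, 32) = (21, 32) (identity).
6G: tangent at (21, 32): λ = (3·21² + 23)/(2·32) ≡ 30/17. 17⁻¹ ≡ 36 (mod 47), so λ ≡ 30·36 ≡ 46.
  x = λ² - 21 - 21 = 2116 - 42 ≡ 6; y = λ·(21 - 6) - 32 ≡ 0. → (6, 0)
7G: (6, 0) + (21, 32). λ = (32 - 0)/(21 - 6) ≡ 32/15 mod 47. 15⁻¹ ≡ 22 (mod 47), so λ ≡ 46.
  x = λ² - 6 - 21 = 2116 - 27 ≡ 21; y = λ·(6 - 21) - 0 ≡ 15. → (21, 15)
8G: (21, 15) + (21, 32): same x and y₁ ≡ -y₂, so the sum is 𝒪.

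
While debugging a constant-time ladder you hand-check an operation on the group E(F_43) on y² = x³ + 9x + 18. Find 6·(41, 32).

Write Q = (41, 32).
Repeated addition: build up to 6Q.
2Q: tangent at (41, 32): λ = (3·41² + 9)/(2·32) ≡ 21/21. 21⁻¹ ≡ 41 (mod 43), so λ ≡ 21·41 ≡ 1.
  x = λ² - 41 - 41 = 1 - 82 ≡ 5; y = λ·(41 - 5) - 32 ≡ 4. → (5, 4)
3Q: (5, 4) + (41, 32). λ = (32 - 4)/(41 - 5) ≡ 28/36 mod 43. 36⁻¹ ≡ 6 (mod 43) since 36·6 = 216 ≡ 1, so λ ≡ 39.
  x = λ² - 5 - 41 = 1521 - 46 ≡ 13; y = λ·(5 - 13) - 4 ≡ 28. → (13, 28)
4Q: (13, 28) + (41, 32). λ = (32 - 28)/(41 - 13) ≡ 4/28 mod 43. 28⁻¹ ≡ 20 (mod 43) since 28·20 = 560 ≡ 1, so λ ≡ 37.
  x = λ² - 13 - 41 = 1369 - 54 ≡ 25; y = λ·(13 - 25) - 28 ≡ 1. → (25, 1)
5Q: (25, 1) + (41, 32). λ = (32 - 1)/(41 - 25) ≡ 31/16 mod 43. 16⁻¹ ≡ 35 (mod 43) since 16·35 = 560 ≡ 1, so λ ≡ 10.
  x = λ² - 25 - 41 = 100 - 66 ≡ 34; y = λ·(25 - 34) - 1 ≡ 38. → (34, 38)
6Q: (34, 38) + (41, 32). λ = (32 - 38)/(41 - 34) ≡ 37/7 mod 43. 7⁻¹ ≡ 37 (mod 43) since 7·37 = 259 ≡ 1, so λ ≡ 36.
  x = λ² - 34 - 41 = 1296 - 75 ≡ 17; y = λ·(34 - 17) - 38 ≡ 15. → (17, 15)

(17, 15)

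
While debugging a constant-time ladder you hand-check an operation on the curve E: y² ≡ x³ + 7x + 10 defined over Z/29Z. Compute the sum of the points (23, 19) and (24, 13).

(23, 19) + (24, 13). λ = (13 - 19)/(24 - 23) ≡ 23/1 mod 29. 1⁻¹ ≡ 1 (mod 29), so λ ≡ 23.
  x = λ² - 23 - 24 = 529 - 47 ≡ 18; y = λ·(23 - 18) - 19 ≡ 9. → (18, 9)

(18, 9)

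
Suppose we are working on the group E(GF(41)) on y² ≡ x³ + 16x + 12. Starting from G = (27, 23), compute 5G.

Double-and-add on 5 = (101)₂. Start with G = (27, 23) for the leading 1-bit.
double: tangent at (27, 23): λ = (3·27² + 16)/(2·23) ≡ 30/5. 5⁻¹ ≡ 33 (mod 41), so λ ≡ 30·33 ≡ 6.
  x = λ² - 27 - 27 = 36 - 54 ≡ 23; y = λ·(27 - 23) - 23 ≡ 1. → (23, 1)
double: tangent at (23, 1): λ = (3·23² + 16)/(2·1) ≡ 4/2. 2⁻¹ ≡ 21 (mod 41), so λ ≡ 4·21 ≡ 2.
  x = λ² - 23 - 23 = 4 - 46 ≡ 40; y = λ·(23 - 40) - 1 ≡ 6. → (40, 6)
add G: (40, 6) + (27, 23). λ = (23 - 6)/(27 - 40) ≡ 17/28 mod 41. 28⁻¹ ≡ 22 (mod 41), so λ ≡ 5.
  x = λ² - 40 - 27 = 25 - 67 ≡ 40; y = λ·(40 - 40) - 6 ≡ 35. → (40, 35)

(40, 35)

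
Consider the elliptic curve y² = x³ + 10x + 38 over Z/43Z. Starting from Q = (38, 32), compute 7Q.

(38, 11)

Double-and-add on 7 = (111)₂. Start with Q = (38, 32) for the leading 1-bit.
double: tangent at (38, 32): λ = (3·38² + 10)/(2·32) ≡ 42/21. 21⁻¹ ≡ 41 (mod 43), so λ ≡ 42·41 ≡ 2.
  x = λ² - 38 - 38 = 4 - 76 ≡ 14; y = λ·(38 - 14) - 32 ≡ 16. → (14, 16)
add Q: (14, 16) + (38, 32). λ = (32 - 16)/(38 - 14) ≡ 16/24 mod 43. 24⁻¹ ≡ 9 (mod 43) since 24·9 = 216 ≡ 1, so λ ≡ 15.
  x = λ² - 14 - 38 = 225 - 52 ≡ 1; y = λ·(14 - 1) - 16 ≡ 7. → (1, 7)
double: tangent at (1, 7): λ = (3·1² + 10)/(2·7) ≡ 13/14. 14⁻¹ ≡ 40 (mod 43), so λ ≡ 13·40 ≡ 4.
  x = λ² - 1 - 1 = 16 - 2 ≡ 14; y = λ·(1 - 14) - 7 ≡ 27. → (14, 27)
add Q: (14, 27) + (38, 32). λ = (32 - 27)/(38 - 14) ≡ 5/24 mod 43. 24⁻¹ ≡ 9 (mod 43), so λ ≡ 2.
  x = λ² - 14 - 38 = 4 - 52 ≡ 38; y = λ·(14 - 38) - 27 ≡ 11. → (38, 11)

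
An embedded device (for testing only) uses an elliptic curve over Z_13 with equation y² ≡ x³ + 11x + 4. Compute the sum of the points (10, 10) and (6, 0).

(0, 2)

(10, 10) + (6, 0). λ = (0 - 10)/(6 - 10) ≡ 3/9 mod 13. 9⁻¹ ≡ 3 (mod 13) since 9·3 = 27 ≡ 1, so λ ≡ 9.
  x = λ² - 10 - 6 = 81 - 16 ≡ 0; y = λ·(10 - 0) - 10 ≡ 2. → (0, 2)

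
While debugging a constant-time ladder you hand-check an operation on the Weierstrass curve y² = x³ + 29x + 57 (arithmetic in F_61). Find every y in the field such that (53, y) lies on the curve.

17, 44

x³ + 29x + 57 = 150471 ≡ 45 (mod 61).
Square roots of 45 mod 61: 17 and 44 (since 17² = 289 ≡ 45).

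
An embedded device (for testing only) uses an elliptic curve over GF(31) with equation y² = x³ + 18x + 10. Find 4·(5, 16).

Write P = (5, 16).
Double-and-add on 4 = (100)₂. Start with P = (5, 16) for the leading 1-bit.
double: tangent at (5, 16): λ = (3·5² + 18)/(2·16) ≡ 0/1. 1⁻¹ ≡ 1 (mod 31), so λ ≡ 0·1 ≡ 0.
  x = λ² - 5 - 5 = 0 - 10 ≡ 21; y = λ·(5 - 21) - 16 ≡ 15. → (21, 15)
double: tangent at (21, 15): λ = (3·21² + 18)/(2·15) ≡ 8/30. 30⁻¹ ≡ 30 (mod 31) since 30·30 = 900 ≡ 1, so λ ≡ 8·30 ≡ 23.
  x = λ² - 21 - 21 = 529 - 42 ≡ 22; y = λ·(21 - 22) - 15 ≡ 24. → (22, 24)

(22, 24)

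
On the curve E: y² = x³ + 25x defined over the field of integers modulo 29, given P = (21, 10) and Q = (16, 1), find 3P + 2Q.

(2, 0)

First 3P:
Repeated addition: build up to 3P.
2P: tangent at (21, 10): λ = (3·21² + 25)/(2·10) ≡ 14/20. 20⁻¹ ≡ 16 (mod 29) since 20·16 = 320 ≡ 1, so λ ≡ 14·16 ≡ 21.
  x = λ² - 21 - 21 = 441 - 42 ≡ 22; y = λ·(21 - 22) - 10 ≡ 27. → (22, 27)
3P: (22, 27) + (21, 10). λ = (10 - 27)/(21 - 22) ≡ 12/28 mod 29. 28⁻¹ ≡ 28 (mod 29) since 28·28 = 784 ≡ 1, so λ ≡ 17.
  x = λ² - 22 - 21 = 289 - 43 ≡ 14; y = λ·(22 - 14) - 27 ≡ 22. → (14, 22)
3P = (14, 22).
Next 2Q:
Repeated addition: build up to 2Q.
2Q: tangent at (16, 1): λ = (3·16² + 25)/(2·1) ≡ 10/2. 2⁻¹ ≡ 15 (mod 29), so λ ≡ 10·15 ≡ 5.
  x = λ² - 16 - 16 = 25 - 32 ≡ 22; y = λ·(16 - 22) - 1 ≡ 27. → (22, 27)
2Q = (22, 27).
Finally 3P + 2Q:
(14, 22) + (22, 27). λ = (27 - 22)/(22 - 14) ≡ 5/8 mod 29. 8⁻¹ ≡ 11 (mod 29), so λ ≡ 26.
  x = λ² - 14 - 22 = 676 - 36 ≡ 2; y = λ·(14 - 2) - 22 ≡ 0. → (2, 0)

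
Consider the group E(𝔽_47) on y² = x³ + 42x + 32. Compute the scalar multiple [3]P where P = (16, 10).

(36, 5)

Repeated addition: build up to 3P.
2P: tangent at (16, 10): λ = (3·16² + 42)/(2·10) ≡ 11/20. 20⁻¹ ≡ 40 (mod 47) since 20·40 = 800 ≡ 1, so λ ≡ 11·40 ≡ 17.
  x = λ² - 16 - 16 = 289 - 32 ≡ 22; y = λ·(16 - 22) - 10 ≡ 29. → (22, 29)
3P: (22, 29) + (16, 10). λ = (10 - 29)/(16 - 22) ≡ 28/41 mod 47. 41⁻¹ ≡ 39 (mod 47), so λ ≡ 11.
  x = λ² - 22 - 16 = 121 - 38 ≡ 36; y = λ·(22 - 36) - 29 ≡ 5. → (36, 5)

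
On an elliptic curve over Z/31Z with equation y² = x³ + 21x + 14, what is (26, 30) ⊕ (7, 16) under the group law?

(26, 30) + (7, 16). λ = (16 - 30)/(7 - 26) ≡ 17/12 mod 31. 12⁻¹ ≡ 13 (mod 31), so λ ≡ 4.
  x = λ² - 26 - 7 = 16 - 33 ≡ 14; y = λ·(26 - 14) - 30 ≡ 18. → (14, 18)

(14, 18)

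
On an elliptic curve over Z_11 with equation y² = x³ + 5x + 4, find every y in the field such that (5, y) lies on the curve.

x³ + 5x + 4 = 154 ≡ 0 (mod 11).
Only y = 0 satisfies y² ≡ 0.

0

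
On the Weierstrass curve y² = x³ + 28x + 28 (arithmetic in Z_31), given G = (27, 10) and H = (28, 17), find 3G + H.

(24, 4)

First 3G:
Repeated addition: build up to 3G.
2G: tangent at (27, 10): λ = (3·27² + 28)/(2·10) ≡ 14/20. 20⁻¹ ≡ 14 (mod 31), so λ ≡ 14·14 ≡ 10.
  x = λ² - 27 - 27 = 100 - 54 ≡ 15; y = λ·(27 - 15) - 10 ≡ 17. → (15, 17)
3G: (15, 17) + (27, 10). λ = (10 - 17)/(27 - 15) ≡ 24/12 mod 31. 12⁻¹ ≡ 13 (mod 31) since 12·13 = 156 ≡ 1, so λ ≡ 2.
  x = λ² - 15 - 27 = 4 - 42 ≡ 24; y = λ·(15 - 24) - 17 ≡ 27. → (24, 27)
3G = (24, 27).
Finally 3G + H:
(24, 27) + (28, 17). λ = (17 - 27)/(28 - 24) ≡ 21/4 mod 31. 4⁻¹ ≡ 8 (mod 31), so λ ≡ 13.
  x = λ² - 24 - 28 = 169 - 52 ≡ 24; y = λ·(24 - 24) - 27 ≡ 4. → (24, 4)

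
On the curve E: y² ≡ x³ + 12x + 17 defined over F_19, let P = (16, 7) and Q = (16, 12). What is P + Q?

The two points share x = 16 and their y-coordinates satisfy 7 + 12 ≡ 0 (mod 19), so they are inverses. Their sum is the point at infinity.

O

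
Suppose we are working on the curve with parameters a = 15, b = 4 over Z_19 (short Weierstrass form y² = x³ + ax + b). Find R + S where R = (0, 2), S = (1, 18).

(8, 3)

(0, 2) + (1, 18). λ = (18 - 2)/(1 - 0) ≡ 16/1 mod 19. 1⁻¹ ≡ 1 (mod 19) since 1·1 = 1 ≡ 1, so λ ≡ 16.
  x = λ² - 0 - 1 = 256 - 1 ≡ 8; y = λ·(0 - 8) - 2 ≡ 3. → (8, 3)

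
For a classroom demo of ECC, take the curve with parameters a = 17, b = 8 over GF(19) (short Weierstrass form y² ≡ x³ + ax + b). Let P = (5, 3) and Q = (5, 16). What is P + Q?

O

The two points share x = 5 and their y-coordinates satisfy 3 + 16 ≡ 0 (mod 19), so they are inverses. Their sum is the point at infinity.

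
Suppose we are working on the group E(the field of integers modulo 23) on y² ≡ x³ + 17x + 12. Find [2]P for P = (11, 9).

tangent at (11, 9): λ = (3·11² + 17)/(2·9) ≡ 12/18. 18⁻¹ ≡ 9 (mod 23) since 18·9 = 162 ≡ 1, so λ ≡ 12·9 ≡ 16.
  x = λ² - 11 - 11 = 256 - 22 ≡ 4; y = λ·(11 - 4) - 9 ≡ 11. → (4, 11)

(4, 11)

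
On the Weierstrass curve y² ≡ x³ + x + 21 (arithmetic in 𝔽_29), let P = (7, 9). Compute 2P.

tangent at (7, 9): λ = (3·7² + 1)/(2·9) ≡ 3/18. 18⁻¹ ≡ 21 (mod 29) since 18·21 = 378 ≡ 1, so λ ≡ 3·21 ≡ 5.
  x = λ² - 7 - 7 = 25 - 14 ≡ 11; y = λ·(7 - 11) - 9 ≡ 0. → (11, 0)

(11, 0)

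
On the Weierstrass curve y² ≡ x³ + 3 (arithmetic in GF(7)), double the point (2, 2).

tangent at (2, 2): λ = (3·2² + 0)/(2·2) ≡ 5/4. 4⁻¹ ≡ 2 (mod 7) since 4·2 = 8 ≡ 1, so λ ≡ 5·2 ≡ 3.
  x = λ² - 2 - 2 = 9 - 4 ≡ 5; y = λ·(2 - 5) - 2 ≡ 3. → (5, 3)

(5, 3)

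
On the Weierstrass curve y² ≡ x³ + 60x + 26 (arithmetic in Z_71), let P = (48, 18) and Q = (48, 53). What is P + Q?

O

The two points share x = 48 and their y-coordinates satisfy 18 + 53 ≡ 0 (mod 71), so they are inverses. Their sum is ∞.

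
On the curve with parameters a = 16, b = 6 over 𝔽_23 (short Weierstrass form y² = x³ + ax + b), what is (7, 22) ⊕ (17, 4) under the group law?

(7, 22) + (17, 4). λ = (4 - 22)/(17 - 7) ≡ 5/10 mod 23. 10⁻¹ ≡ 7 (mod 23), so λ ≡ 12.
  x = λ² - 7 - 17 = 144 - 24 ≡ 5; y = λ·(7 - 5) - 22 ≡ 2. → (5, 2)

(5, 2)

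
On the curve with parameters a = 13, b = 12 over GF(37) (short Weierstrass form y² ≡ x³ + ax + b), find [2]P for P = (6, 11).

tangent at (6, 11): λ = (3·6² + 13)/(2·11) ≡ 10/22. 22⁻¹ ≡ 32 (mod 37), so λ ≡ 10·32 ≡ 24.
  x = λ² - 6 - 6 = 576 - 12 ≡ 9; y = λ·(6 - 9) - 11 ≡ 28. → (9, 28)

(9, 28)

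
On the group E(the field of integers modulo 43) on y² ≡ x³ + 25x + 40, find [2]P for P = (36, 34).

(14, 9)

tangent at (36, 34): λ = (3·36² + 25)/(2·34) ≡ 0/25. 25⁻¹ ≡ 31 (mod 43), so λ ≡ 0·31 ≡ 0.
  x = λ² - 36 - 36 = 0 - 72 ≡ 14; y = λ·(36 - 14) - 34 ≡ 9. → (14, 9)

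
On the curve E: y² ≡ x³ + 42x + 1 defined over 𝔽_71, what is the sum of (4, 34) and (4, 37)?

The two points share x = 4 and their y-coordinates satisfy 34 + 37 ≡ 0 (mod 71), so they are inverses. Their sum is ∞.

O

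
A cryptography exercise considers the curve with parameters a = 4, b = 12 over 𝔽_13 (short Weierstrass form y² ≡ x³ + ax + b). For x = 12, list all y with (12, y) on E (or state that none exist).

x³ + 4x + 12 = 1788 ≡ 7 (mod 13).
7 is a non-residue mod 13; no y exists.

none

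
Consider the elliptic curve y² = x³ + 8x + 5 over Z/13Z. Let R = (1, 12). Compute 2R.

(12, 3)

tangent at (1, 12): λ = (3·1² + 8)/(2·12) ≡ 11/11. 11⁻¹ ≡ 6 (mod 13) since 11·6 = 66 ≡ 1, so λ ≡ 11·6 ≡ 1.
  x = λ² - 1 - 1 = 1 - 2 ≡ 12; y = λ·(1 - 12) - 12 ≡ 3. → (12, 3)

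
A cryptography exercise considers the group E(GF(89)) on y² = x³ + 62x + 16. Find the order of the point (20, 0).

2

2P: (20, 0) + (20, 0): same x and y₁ ≡ -y₂, so the sum is the point at infinity.
2P = the point at infinity, so the order is 2.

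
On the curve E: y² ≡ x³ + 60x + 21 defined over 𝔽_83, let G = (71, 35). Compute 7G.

Double-and-add on 7 = (111)₂. Start with G = (71, 35) for the leading 1-bit.
double: tangent at (71, 35): λ = (3·71² + 60)/(2·35) ≡ 77/70. 70⁻¹ ≡ 51 (mod 83), so λ ≡ 77·51 ≡ 26.
  x = λ² - 71 - 71 = 676 - 142 ≡ 36; y = λ·(71 - 36) - 35 ≡ 45. → (36, 45)
add G: (36, 45) + (71, 35). λ = (35 - 45)/(71 - 36) ≡ 73/35 mod 83. 35⁻¹ ≡ 19 (mod 83), so λ ≡ 59.
  x = λ² - 36 - 71 = 3481 - 107 ≡ 54; y = λ·(36 - 54) - 45 ≡ 55. → (54, 55)
double: tangent at (54, 55): λ = (3·54² + 60)/(2·55) ≡ 10/27. 27⁻¹ ≡ 40 (mod 83) since 27·40 = 1080 ≡ 1, so λ ≡ 10·40 ≡ 68.
  x = λ² - 54 - 54 = 4624 - 108 ≡ 34; y = λ·(54 - 34) - 55 ≡ 60. → (34, 60)
add G: (34, 60) + (71, 35). λ = (35 - 60)/(71 - 34) ≡ 58/37 mod 83. 37⁻¹ ≡ 9 (mod 83), so λ ≡ 24.
  x = λ² - 34 - 71 = 576 - 105 ≡ 56; y = λ·(34 - 56) - 60 ≡ 76. → (56, 76)

(56, 76)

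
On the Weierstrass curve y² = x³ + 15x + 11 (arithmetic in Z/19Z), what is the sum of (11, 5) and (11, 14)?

O

The two points share x = 11 and their y-coordinates satisfy 5 + 14 ≡ 0 (mod 19), so they are inverses. Their sum is O.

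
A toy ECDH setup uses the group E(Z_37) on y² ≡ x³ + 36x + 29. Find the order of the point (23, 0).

2P: (23, 0) + (23, 0): same x and y₁ ≡ -y₂, so the sum is O.
2P = O, so the order is 2.

2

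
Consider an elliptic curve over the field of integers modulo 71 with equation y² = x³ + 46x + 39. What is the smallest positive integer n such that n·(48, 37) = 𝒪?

2P: tangent at (48, 37): λ = (3·48² + 46)/(2·37) ≡ 0/3. 3⁻¹ ≡ 24 (mod 71) since 3·24 = 72 ≡ 1, so λ ≡ 0·24 ≡ 0.
  x = λ² - 48 - 48 = 0 - 96 ≡ 46; y = λ·(48 - 46) - 37 ≡ 34. → (46, 34)
3P: (46, 34) + (48, 37). λ = (37 - 34)/(48 - 46) ≡ 3/2 mod 71. 2⁻¹ ≡ 36 (mod 71) since 2·36 = 72 ≡ 1, so λ ≡ 37.
  x = λ² - 46 - 48 = 1369 - 94 ≡ 68; y = λ·(46 - 68) - 34 ≡ 4. → (68, 4)
4P: (68, 4) + (48, 37). λ = (37 - 4)/(48 - 68) ≡ 33/51 mod 71. 51⁻¹ ≡ 39 (mod 71), so λ ≡ 9.
  x = λ² - 68 - 48 = 81 - 116 ≡ 36; y = λ·(68 - 36) - 4 ≡ 0. → (36, 0)
5P: (36, 0) + (48, 37). λ = (37 - 0)/(48 - 36) ≡ 37/12 mod 71. 12⁻¹ ≡ 6 (mod 71) since 12·6 = 72 ≡ 1, so λ ≡ 9.
  x = λ² - 36 - 48 = 81 - 84 ≡ 68; y = λ·(36 - 68) - 0 ≡ 67. → (68, 67)
6P: (68, 67) + (48, 37). λ = (37 - 67)/(48 - 68) ≡ 41/51 mod 71. 51⁻¹ ≡ 39 (mod 71), so λ ≡ 37.
  x = λ² - 68 - 48 = 1369 - 116 ≡ 46; y = λ·(68 - 46) - 67 ≡ 37. → (46, 37)
7P: (46, 37) + (48, 37). λ = (37 - 37)/(48 - 46) ≡ 0/2 mod 71. 2⁻¹ ≡ 36 (mod 71), so λ ≡ 0.
  x = λ² - 46 - 48 = 0 - 94 ≡ 48; y = λ·(46 - 48) - 37 ≡ 34. → (48, 34)
8P: (48, 34) + (48, 37): same x and y₁ ≡ -y₂, so the sum is 𝒪.
8P = 𝒪, so the order is 8.

8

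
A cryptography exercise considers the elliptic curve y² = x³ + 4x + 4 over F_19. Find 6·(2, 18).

(1, 16)

Write G = (2, 18).
Double-and-add on 6 = (110)₂. Start with G = (2, 18) for the leading 1-bit.
double: tangent at (2, 18): λ = (3·2² + 4)/(2·18) ≡ 16/17. 17⁻¹ ≡ 9 (mod 19), so λ ≡ 16·9 ≡ 11.
  x = λ² - 2 - 2 = 121 - 4 ≡ 3; y = λ·(2 - 3) - 18 ≡ 9. → (3, 9)
add G: (3, 9) + (2, 18). λ = (18 - 9)/(2 - 3) ≡ 9/18 mod 19. 18⁻¹ ≡ 18 (mod 19), so λ ≡ 10.
  x = λ² - 3 - 2 = 100 - 5 ≡ 0; y = λ·(3 - 0) - 9 ≡ 2. → (0, 2)
double: tangent at (0, 2): λ = (3·0² + 4)/(2·2) ≡ 4/4. 4⁻¹ ≡ 5 (mod 19), so λ ≡ 4·5 ≡ 1.
  x = λ² - 0 - 0 = 1 - 0 ≡ 1; y = λ·(0 - 1) - 2 ≡ 16. → (1, 16)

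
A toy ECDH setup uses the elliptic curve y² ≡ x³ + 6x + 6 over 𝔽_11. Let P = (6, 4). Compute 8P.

(6, 4)

Double-and-add on 8 = (1000)₂. Start with P = (6, 4) for the leading 1-bit.
double: tangent at (6, 4): λ = (3·6² + 6)/(2·4) ≡ 4/8. 8⁻¹ ≡ 7 (mod 11) since 8·7 = 56 ≡ 1, so λ ≡ 4·7 ≡ 6.
  x = λ² - 6 - 6 = 36 - 12 ≡ 2; y = λ·(6 - 2) - 4 ≡ 9. → (2, 9)
double: tangent at (2, 9): λ = (3·2² + 6)/(2·9) ≡ 7/7. 7⁻¹ ≡ 8 (mod 11), so λ ≡ 7·8 ≡ 1.
  x = λ² - 2 - 2 = 1 - 4 ≡ 8; y = λ·(2 - 8) - 9 ≡ 7. → (8, 7)
double: tangent at (8, 7): λ = (3·8² + 6)/(2·7) ≡ 0/3. 3⁻¹ ≡ 4 (mod 11) since 3·4 = 12 ≡ 1, so λ ≡ 0·4 ≡ 0.
  x = λ² - 8 - 8 = 0 - 16 ≡ 6; y = λ·(8 - 6) - 7 ≡ 4. → (6, 4)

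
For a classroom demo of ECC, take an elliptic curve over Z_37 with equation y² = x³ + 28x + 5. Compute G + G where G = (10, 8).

tangent at (10, 8): λ = (3·10² + 28)/(2·8) ≡ 32/16. 16⁻¹ ≡ 7 (mod 37) since 16·7 = 112 ≡ 1, so λ ≡ 32·7 ≡ 2.
  x = λ² - 10 - 10 = 4 - 20 ≡ 21; y = λ·(10 - 21) - 8 ≡ 7. → (21, 7)

(21, 7)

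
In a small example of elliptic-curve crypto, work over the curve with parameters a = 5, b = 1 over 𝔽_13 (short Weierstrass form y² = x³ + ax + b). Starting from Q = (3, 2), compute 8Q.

O

Double-and-add on 8 = (1000)₂. Start with Q = (3, 2) for the leading 1-bit.
double: tangent at (3, 2): λ = (3·3² + 5)/(2·2) ≡ 6/4. 4⁻¹ ≡ 10 (mod 13) since 4·10 = 40 ≡ 1, so λ ≡ 6·10 ≡ 8.
  x = λ² - 3 - 3 = 64 - 6 ≡ 6; y = λ·(3 - 6) - 2 ≡ 0. → (6, 0)
double: (6, 0) + (6, 0): same x and y₁ ≡ -y₂, so the sum is O.
double: O + O = O (identity).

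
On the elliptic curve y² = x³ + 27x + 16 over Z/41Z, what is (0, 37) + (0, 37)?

tangent at (0, 37): λ = (3·0² + 27)/(2·37) ≡ 27/33. 33⁻¹ ≡ 5 (mod 41), so λ ≡ 27·5 ≡ 12.
  x = λ² - 0 - 0 = 144 - 0 ≡ 21; y = λ·(0 - 21) - 37 ≡ 39. → (21, 39)

(21, 39)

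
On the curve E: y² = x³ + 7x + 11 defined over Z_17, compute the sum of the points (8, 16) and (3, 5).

(2, 4)

(8, 16) + (3, 5). λ = (5 - 16)/(3 - 8) ≡ 6/12 mod 17. 12⁻¹ ≡ 10 (mod 17) since 12·10 = 120 ≡ 1, so λ ≡ 9.
  x = λ² - 8 - 3 = 81 - 11 ≡ 2; y = λ·(8 - 2) - 16 ≡ 4. → (2, 4)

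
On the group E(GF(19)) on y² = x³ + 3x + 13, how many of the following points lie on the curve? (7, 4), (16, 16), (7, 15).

(7, 4): 4² ≡ 16, rhs ≡ 16 → on.
(16, 16): 16² ≡ 9, rhs ≡ 15 → off.
(7, 15): 15² ≡ 16, rhs ≡ 16 → on.

2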